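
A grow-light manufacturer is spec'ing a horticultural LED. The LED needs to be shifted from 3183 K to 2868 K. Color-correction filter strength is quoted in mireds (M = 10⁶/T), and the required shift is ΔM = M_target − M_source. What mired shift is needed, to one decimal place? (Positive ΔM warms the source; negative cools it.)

M_source = 10⁶/3183 = 314.169; M_target = 10⁶/2868 = 348.675.
ΔM = 348.675 − 314.169 = 34.506 → +34.5 mireds, a warming shift.

+34.5 mireds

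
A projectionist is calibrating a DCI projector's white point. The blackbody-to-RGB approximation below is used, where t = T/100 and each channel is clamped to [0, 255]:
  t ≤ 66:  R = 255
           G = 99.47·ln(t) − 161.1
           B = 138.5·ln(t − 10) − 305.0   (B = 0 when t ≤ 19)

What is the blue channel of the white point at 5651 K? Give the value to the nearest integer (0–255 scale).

t = 5651/100 = 56.51; the t ≤ 66 branch applies.
B = 138.5·ln(56.51 − 10) − 305.0 = 138.5·ln 46.51 − 305.0 = 138.5·3.8397 − 305.0 = 226.794.
Rounded: 227.

227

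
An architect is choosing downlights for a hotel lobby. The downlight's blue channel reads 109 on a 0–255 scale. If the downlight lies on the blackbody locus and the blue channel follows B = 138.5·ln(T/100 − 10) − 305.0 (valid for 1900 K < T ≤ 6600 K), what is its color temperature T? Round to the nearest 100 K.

3000 K

ln(t − 10) = (109 + 305.0) / 138.5 = 2.9892.
t − 10 = e^2.9892 = 19.869, so t = 29.869.
T = 100·t = 2987 K → 3000 K to the nearest 100 K.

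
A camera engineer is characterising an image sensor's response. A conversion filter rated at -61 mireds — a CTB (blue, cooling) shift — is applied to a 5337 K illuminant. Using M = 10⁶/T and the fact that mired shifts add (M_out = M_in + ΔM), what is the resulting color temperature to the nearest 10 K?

7910 K

M_in = 10⁶/5337 = 187.37 mireds.
M_out = 187.37 + (-61) = 126.37 mireds.
T_out = 10⁶/126.37 = 7913.2 K → 7910 K.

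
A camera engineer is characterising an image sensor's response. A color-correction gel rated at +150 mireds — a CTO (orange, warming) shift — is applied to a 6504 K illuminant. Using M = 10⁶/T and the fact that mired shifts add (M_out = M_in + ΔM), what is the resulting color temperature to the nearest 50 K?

3300 K

M_in = 10⁶/6504 = 153.75 mireds.
M_out = 153.75 + (+150) = 303.75 mireds.
T_out = 10⁶/303.75 = 3292.2 K → 3300 K.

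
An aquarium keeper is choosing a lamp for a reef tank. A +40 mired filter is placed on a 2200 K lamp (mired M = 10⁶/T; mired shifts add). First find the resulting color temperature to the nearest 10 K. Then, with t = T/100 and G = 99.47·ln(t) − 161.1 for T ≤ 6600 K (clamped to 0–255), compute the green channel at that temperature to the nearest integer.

M_in = 10⁶/2200 = 454.55; M_out = 454.55 + (+40) = 494.55.
T_out = 10⁶/494.55 = 2022.1 K → 2020 K; t = 20.2.
G = 99.47·ln 20.2 − 161.1 = 99.47·3.0057 − 161.1 = 137.875.
Rounded: 138.

138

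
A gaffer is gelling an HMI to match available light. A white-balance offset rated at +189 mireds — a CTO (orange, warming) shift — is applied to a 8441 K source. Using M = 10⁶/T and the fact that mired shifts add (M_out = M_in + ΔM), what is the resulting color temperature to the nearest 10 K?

M_in = 10⁶/8441 = 118.47 mireds.
M_out = 118.47 + (+189) = 307.47 mireds.
T_out = 10⁶/307.47 = 3252.4 K → 3250 K.

3250 K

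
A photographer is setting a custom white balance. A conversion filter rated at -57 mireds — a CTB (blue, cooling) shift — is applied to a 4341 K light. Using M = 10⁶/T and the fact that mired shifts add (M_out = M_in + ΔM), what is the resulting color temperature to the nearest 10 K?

5770 K

M_in = 10⁶/4341 = 230.36 mireds.
M_out = 230.36 + (-57) = 173.36 mireds.
T_out = 10⁶/173.36 = 5768.3 K → 5770 K.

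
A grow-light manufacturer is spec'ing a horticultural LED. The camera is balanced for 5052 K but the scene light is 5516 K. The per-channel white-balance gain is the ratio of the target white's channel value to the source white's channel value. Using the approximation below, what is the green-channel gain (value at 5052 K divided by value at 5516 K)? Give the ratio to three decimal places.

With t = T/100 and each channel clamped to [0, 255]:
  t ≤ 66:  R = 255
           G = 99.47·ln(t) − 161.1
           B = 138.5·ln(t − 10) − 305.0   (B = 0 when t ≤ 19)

At 5516 K (t = 55.16):
  G = 99.47·ln 55.16 − 161.1 = 99.47·4.0102 − 161.1 = 237.798.
At 5052 K (t = 50.52):
  G = 99.47·ln 50.52 − 161.1 = 99.47·3.9224 − 161.1 = 229.058.
Gain = 229.058 / 237.798 = 0.9632 → 0.963.

0.963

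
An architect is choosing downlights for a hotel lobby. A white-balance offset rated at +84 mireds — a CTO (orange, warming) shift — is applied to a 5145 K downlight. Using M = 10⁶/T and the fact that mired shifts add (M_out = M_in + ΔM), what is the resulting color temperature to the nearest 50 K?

3600 K

M_in = 10⁶/5145 = 194.36 mireds.
M_out = 194.36 + (+84) = 278.36 mireds.
T_out = 10⁶/278.36 = 3592.4 K → 3600 K.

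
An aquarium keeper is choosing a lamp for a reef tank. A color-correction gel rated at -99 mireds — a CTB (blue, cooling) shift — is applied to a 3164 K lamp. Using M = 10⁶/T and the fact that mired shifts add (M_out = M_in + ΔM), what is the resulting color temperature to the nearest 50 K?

M_in = 10⁶/3164 = 316.06 mireds.
M_out = 316.06 + (-99) = 217.06 mireds.
T_out = 10⁶/217.06 = 4607.1 K → 4600 K.

4600 K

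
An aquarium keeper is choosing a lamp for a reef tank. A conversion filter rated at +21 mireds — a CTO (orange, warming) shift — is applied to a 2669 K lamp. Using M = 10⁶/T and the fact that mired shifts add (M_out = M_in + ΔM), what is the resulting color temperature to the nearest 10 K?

M_in = 10⁶/2669 = 374.67 mireds.
M_out = 374.67 + (+21) = 395.67 mireds.
T_out = 10⁶/395.67 = 2527.3 K → 2530 K.

2530 K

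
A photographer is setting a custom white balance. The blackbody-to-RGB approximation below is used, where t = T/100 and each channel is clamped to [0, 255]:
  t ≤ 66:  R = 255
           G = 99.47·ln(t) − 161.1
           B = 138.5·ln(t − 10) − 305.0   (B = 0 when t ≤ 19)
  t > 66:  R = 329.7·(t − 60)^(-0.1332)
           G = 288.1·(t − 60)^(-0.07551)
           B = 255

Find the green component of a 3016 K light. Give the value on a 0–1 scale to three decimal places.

t = 3016/100 = 30.16; the t ≤ 66 branch applies.
G = 99.47·ln 30.16 − 161.1 = 99.47·3.4065 − 161.1 = 177.746.
On a 0–1 scale: 177.746/255 = 0.6970 → 0.697.

0.697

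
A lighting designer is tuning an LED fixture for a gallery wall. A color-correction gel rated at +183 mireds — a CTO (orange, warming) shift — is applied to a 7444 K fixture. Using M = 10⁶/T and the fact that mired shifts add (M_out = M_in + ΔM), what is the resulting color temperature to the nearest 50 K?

M_in = 10⁶/7444 = 134.34 mireds.
M_out = 134.34 + (+183) = 317.34 mireds.
T_out = 10⁶/317.34 = 3151.2 K → 3150 K.

3150 K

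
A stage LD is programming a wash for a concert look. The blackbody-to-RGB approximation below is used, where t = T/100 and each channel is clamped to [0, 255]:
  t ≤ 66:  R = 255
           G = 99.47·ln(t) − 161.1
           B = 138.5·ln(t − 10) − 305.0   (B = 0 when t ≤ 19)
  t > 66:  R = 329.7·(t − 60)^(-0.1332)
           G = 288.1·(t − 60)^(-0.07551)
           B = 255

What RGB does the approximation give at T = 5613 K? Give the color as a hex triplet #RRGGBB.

t = 5613/100 = 56.13; the t ≤ 66 branch applies.
R = 255 by definition for t ≤ 66.
G = 99.47·ln 56.13 − 161.1 = 99.47·4.0277 − 161.1 = 239.532.
B = 138.5·ln(56.13 − 10) − 305.0 = 138.5·ln 46.13 − 305.0 = 138.5·3.8315 − 305.0 = 225.658.
Rounded: (255, 240, 226).
In hex: #FFF0E2.

#FFF0E2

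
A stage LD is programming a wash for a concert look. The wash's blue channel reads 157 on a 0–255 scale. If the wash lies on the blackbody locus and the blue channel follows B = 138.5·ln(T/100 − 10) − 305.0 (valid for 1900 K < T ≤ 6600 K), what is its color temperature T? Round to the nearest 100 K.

ln(t − 10) = (157 + 305.0) / 138.5 = 3.3357.
t − 10 = e^3.3357 = 28.099, so t = 38.099.
T = 100·t = 3810 K → 3800 K to the nearest 100 K.

3800 K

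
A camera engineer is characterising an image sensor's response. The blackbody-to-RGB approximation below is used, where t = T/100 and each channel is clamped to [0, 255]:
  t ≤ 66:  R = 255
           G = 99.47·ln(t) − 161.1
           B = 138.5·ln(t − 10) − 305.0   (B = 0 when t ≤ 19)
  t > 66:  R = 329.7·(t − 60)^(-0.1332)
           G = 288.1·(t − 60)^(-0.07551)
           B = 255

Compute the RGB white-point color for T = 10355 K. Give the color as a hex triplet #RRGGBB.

t = 10355/100 = 103.55; the t > 66 branch applies.
R = 329.7·(103.55 − 60)^(-0.1332) = 329.7·43.55^(-0.1332) = 329.7·0.60490 = 199.437.
G = 288.1·(103.55 − 60)^(-0.07551) = 288.1·43.55^(-0.07551) = 288.1·0.75204 = 216.662.
B = 255 by definition for t > 66.
Rounded: (199, 217, 255).
In hex: #C7D9FF.

#C7D9FF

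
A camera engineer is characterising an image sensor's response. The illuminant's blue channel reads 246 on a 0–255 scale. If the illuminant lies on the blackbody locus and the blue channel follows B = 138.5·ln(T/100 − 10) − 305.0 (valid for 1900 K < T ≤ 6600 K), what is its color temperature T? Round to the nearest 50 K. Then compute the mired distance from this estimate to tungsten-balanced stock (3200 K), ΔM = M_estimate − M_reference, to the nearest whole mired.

-155 mireds

ln(t − 10) = (246 + 305.0) / 138.5 = 3.9783.
t − 10 = e^3.9783 = 53.428, so t = 63.428.
T = 100·t = 6343 K → 6350 K to the nearest 50 K.
M_estimate = 10⁶/6350 = 157.48; M_reference = 10⁶/3200 = 312.50.
ΔM = 157.48 − 312.50 = -155.02 → -155 mireds.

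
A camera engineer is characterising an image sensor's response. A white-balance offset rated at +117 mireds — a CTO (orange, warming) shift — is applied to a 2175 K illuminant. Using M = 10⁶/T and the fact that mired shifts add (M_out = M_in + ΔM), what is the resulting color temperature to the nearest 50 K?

1750 K

M_in = 10⁶/2175 = 459.77 mireds.
M_out = 459.77 + (+117) = 576.77 mireds.
T_out = 10⁶/576.77 = 1733.8 K → 1750 K.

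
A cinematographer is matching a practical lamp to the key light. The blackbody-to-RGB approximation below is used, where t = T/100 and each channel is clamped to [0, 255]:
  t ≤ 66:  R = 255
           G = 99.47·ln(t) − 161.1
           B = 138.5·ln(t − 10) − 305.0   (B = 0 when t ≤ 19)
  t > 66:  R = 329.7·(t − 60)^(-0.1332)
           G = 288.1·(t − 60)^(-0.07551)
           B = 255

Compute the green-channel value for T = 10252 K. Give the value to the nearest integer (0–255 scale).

t = 10252/100 = 102.52; the t > 66 branch applies.
G = 288.1·(102.52 − 60)^(-0.07551) = 288.1·42.52^(-0.07551) = 288.1·0.75340 = 217.054.
Rounded: 217.

217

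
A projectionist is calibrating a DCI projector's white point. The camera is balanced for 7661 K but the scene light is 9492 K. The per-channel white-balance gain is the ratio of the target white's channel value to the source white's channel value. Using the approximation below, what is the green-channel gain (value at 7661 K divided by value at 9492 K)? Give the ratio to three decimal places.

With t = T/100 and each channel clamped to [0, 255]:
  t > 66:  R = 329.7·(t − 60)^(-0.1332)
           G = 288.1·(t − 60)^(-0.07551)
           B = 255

1.058

At 9492 K (t = 94.92):
  G = 288.1·(94.92 − 60)^(-0.07551) = 288.1·34.92^(-0.07551) = 288.1·0.76468 = 220.306.
At 7661 K (t = 76.61):
  G = 288.1·(76.61 − 60)^(-0.07551) = 288.1·16.61^(-0.07551) = 288.1·0.80882 = 233.020.
Gain = 233.020 / 220.306 = 1.0577 → 1.058.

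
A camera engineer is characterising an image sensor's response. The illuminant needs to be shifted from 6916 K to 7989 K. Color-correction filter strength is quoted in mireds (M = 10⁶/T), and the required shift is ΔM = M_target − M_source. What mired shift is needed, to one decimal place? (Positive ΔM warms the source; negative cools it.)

M_source = 10⁶/6916 = 144.592; M_target = 10⁶/7989 = 125.172.
ΔM = 125.172 − 144.592 = -19.420 → -19.4 mireds, a cooling shift.

-19.4 mireds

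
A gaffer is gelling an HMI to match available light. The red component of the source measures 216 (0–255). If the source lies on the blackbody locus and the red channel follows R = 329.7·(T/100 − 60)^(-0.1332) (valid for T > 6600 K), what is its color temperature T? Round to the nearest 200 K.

(t − 60)^(-0.1332) = 216/329.7 = 0.65514.
t − 60 = 0.65514^(1/-0.1332) = 0.65514^(-7.508) = 23.926, so t = 83.926.
T = 100·t = 8393 K → 8400 K to the nearest 200 K.

8400 K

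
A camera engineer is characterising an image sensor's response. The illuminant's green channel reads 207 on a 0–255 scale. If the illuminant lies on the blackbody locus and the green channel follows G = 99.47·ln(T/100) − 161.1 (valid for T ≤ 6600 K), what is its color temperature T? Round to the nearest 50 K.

ln t = (207 + 161.1) / 99.47 = 3.7006.
t = e^3.7006 = 40.472.
T = 100·t = 4047 K → 4050 K to the nearest 50 K.

4050 K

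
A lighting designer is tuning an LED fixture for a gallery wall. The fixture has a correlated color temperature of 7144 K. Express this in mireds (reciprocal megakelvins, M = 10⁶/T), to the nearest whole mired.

M = 10⁶ / 7144 = 139.978 → 140 mireds.

140 mireds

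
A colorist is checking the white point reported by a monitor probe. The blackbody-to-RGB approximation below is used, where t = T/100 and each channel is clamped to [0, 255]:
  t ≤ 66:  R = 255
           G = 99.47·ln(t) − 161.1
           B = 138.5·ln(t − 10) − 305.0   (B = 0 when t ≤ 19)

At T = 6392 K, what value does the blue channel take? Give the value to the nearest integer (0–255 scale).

t = 6392/100 = 63.92; the t ≤ 66 branch applies.
B = 138.5·ln(63.92 − 10) − 305.0 = 138.5·ln 53.92 − 305.0 = 138.5·3.9875 − 305.0 = 247.269.
Rounded: 247.

247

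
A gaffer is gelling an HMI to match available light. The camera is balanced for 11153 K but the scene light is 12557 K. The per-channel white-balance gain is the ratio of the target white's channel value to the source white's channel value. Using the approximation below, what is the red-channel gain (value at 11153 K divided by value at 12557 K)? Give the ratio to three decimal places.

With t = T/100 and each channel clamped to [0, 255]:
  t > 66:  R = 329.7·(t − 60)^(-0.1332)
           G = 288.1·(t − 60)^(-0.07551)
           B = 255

At 12557 K (t = 125.57):
  R = 329.7·(125.57 − 60)^(-0.1332) = 329.7·65.57^(-0.1332) = 329.7·0.57282 = 188.857.
At 11153 K (t = 111.53):
  R = 329.7·(111.53 − 60)^(-0.1332) = 329.7·51.53^(-0.1332) = 329.7·0.59150 = 195.017.
Gain = 195.017 / 188.857 = 1.0326 → 1.033.

1.033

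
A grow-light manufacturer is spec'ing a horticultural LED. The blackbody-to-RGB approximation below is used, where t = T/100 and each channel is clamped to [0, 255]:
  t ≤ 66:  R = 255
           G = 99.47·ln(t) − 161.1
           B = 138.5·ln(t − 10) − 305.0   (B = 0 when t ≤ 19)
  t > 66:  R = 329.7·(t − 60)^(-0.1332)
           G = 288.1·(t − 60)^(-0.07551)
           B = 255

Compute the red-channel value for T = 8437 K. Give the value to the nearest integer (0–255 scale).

t = 8437/100 = 84.37; the t > 66 branch applies.
R = 329.7·(84.37 − 60)^(-0.1332) = 329.7·24.37^(-0.1332) = 329.7·0.65354 = 215.471.
Rounded: 215.

215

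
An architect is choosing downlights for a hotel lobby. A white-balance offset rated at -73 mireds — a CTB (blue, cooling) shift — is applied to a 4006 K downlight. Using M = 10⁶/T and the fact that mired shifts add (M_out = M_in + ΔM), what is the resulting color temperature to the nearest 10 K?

M_in = 10⁶/4006 = 249.63 mireds.
M_out = 249.63 + (-73) = 176.63 mireds.
T_out = 10⁶/176.63 = 5661.7 K → 5660 K.

5660 K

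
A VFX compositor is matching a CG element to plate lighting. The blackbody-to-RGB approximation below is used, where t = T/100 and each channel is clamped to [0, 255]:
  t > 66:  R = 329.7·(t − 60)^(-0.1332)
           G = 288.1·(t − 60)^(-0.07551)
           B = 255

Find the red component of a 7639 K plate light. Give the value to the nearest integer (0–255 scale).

t = 7639/100 = 76.39; the t > 66 branch applies.
R = 329.7·(76.39 − 60)^(-0.1332) = 329.7·16.39^(-0.1332) = 329.7·0.68900 = 227.163.
Rounded: 227.

227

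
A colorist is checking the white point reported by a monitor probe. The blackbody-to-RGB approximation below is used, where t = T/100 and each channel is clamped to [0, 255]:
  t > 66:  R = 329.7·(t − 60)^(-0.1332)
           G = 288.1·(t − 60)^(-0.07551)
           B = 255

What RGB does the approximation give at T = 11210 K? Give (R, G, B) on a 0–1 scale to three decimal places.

(0.764, 0.838, 1.000)

t = 11210/100 = 112.1; the t > 66 branch applies.
R = 329.7·(112.1 − 60)^(-0.1332) = 329.7·52.1^(-0.1332) = 329.7·0.59063 = 194.731.
G = 288.1·(112.1 − 60)^(-0.07551) = 288.1·52.1^(-0.07551) = 288.1·0.74193 = 213.749.
B = 255 by definition for t > 66.
Dividing each by 255: (0.7637, 0.8382, 1.0000) → (0.764, 0.838, 1.000).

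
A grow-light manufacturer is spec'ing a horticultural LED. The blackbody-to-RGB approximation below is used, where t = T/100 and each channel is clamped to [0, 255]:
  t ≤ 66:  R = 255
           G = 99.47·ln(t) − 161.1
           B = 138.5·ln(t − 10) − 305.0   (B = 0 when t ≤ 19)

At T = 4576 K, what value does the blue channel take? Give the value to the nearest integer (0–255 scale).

t = 4576/100 = 45.76; the t ≤ 66 branch applies.
B = 138.5·ln(45.76 − 10) − 305.0 = 138.5·ln 35.76 − 305.0 = 138.5·3.5768 − 305.0 = 190.391.
Rounded: 190.

190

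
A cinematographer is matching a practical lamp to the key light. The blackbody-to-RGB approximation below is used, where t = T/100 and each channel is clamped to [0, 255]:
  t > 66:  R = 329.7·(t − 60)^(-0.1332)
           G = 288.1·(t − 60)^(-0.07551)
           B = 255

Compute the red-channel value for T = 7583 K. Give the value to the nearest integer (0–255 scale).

228

t = 7583/100 = 75.83; the t > 66 branch applies.
R = 329.7·(75.83 − 60)^(-0.1332) = 329.7·15.83^(-0.1332) = 329.7·0.69220 = 228.217.
Rounded: 228.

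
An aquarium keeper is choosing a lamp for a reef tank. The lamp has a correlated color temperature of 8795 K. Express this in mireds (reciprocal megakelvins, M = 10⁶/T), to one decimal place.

113.7 mireds

M = 10⁶ / 8795 = 113.701 → 113.7 mireds.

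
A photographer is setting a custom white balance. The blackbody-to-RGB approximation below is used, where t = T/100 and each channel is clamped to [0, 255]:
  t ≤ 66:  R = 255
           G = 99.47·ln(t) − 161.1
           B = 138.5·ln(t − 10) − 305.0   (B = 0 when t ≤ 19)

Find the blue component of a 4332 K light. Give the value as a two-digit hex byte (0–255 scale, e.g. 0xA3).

t = 4332/100 = 43.32; the t ≤ 66 branch applies.
B = 138.5·ln(43.32 − 10) − 305.0 = 138.5·ln 33.32 − 305.0 = 138.5·3.5062 − 305.0 = 180.603.
Rounded: 181; in hex, 0xB5.

0xB5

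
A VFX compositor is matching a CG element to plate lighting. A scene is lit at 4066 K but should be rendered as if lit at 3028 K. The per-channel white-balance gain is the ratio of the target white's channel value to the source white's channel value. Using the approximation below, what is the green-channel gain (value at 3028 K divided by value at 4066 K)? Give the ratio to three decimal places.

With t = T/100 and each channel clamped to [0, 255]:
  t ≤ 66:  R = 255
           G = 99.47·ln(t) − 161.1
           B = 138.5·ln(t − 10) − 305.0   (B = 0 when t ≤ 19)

At 4066 K (t = 40.66):
  G = 99.47·ln 40.66 − 161.1 = 99.47·3.7052 − 161.1 = 207.461.
At 3028 K (t = 30.28):
  G = 99.47·ln 30.28 − 161.1 = 99.47·3.4105 − 161.1 = 178.141.
Gain = 178.141 / 207.461 = 0.8587 → 0.859.

0.859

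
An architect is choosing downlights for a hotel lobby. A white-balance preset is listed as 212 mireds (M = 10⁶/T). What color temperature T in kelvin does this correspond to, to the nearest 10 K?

4720 K

T = 10⁶ / 212 = 4716.98 K → 4720 K.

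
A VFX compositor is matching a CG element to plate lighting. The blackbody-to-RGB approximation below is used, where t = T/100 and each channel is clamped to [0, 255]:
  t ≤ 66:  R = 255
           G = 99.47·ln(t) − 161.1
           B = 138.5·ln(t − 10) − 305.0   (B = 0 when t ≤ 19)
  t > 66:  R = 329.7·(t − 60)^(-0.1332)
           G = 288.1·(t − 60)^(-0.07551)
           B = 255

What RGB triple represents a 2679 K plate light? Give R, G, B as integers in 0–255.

t = 2679/100 = 26.79; the t ≤ 66 branch applies.
R = 255 by definition for t ≤ 66.
G = 99.47·ln 26.79 − 161.1 = 99.47·3.2880 − 161.1 = 165.960.
B = 138.5·ln(26.79 − 10) − 305.0 = 138.5·ln 16.79 − 305.0 = 138.5·2.8208 − 305.0 = 85.679.
Rounded: (255, 166, 86).

R=255, G=166, B=86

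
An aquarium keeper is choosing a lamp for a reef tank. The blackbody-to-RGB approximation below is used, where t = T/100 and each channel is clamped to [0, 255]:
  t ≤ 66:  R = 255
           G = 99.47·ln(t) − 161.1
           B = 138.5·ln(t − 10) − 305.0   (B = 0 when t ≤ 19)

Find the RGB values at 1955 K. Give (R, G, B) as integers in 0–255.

t = 1955/100 = 19.55; the t ≤ 66 branch applies.
R = 255 by definition for t ≤ 66.
G = 99.47·ln 19.55 − 161.1 = 99.47·2.9730 − 161.1 = 134.622.
B = 138.5·ln(19.55 − 10) − 305.0 = 138.5·ln 9.55 − 305.0 = 138.5·2.2565 − 305.0 = 7.531.
Rounded: (255, 135, 8).

(255, 135, 8)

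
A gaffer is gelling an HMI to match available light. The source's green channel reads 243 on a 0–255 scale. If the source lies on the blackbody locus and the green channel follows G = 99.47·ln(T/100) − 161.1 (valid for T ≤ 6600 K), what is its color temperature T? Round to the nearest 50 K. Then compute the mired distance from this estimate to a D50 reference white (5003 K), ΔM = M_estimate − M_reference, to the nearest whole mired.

ln t = (243 + 161.1) / 99.47 = 4.0625.
t = e^4.0625 = 58.121.
T = 100·t = 5812 K → 5800 K to the nearest 50 K.
M_estimate = 10⁶/5800 = 172.41; M_reference = 10⁶/5003 = 199.88.
ΔM = 172.41 − 199.88 = -27.47 → -27 mireds.

-27 mireds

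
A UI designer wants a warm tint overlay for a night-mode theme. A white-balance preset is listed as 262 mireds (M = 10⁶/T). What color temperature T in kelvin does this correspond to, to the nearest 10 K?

T = 10⁶ / 262 = 3816.79 K → 3820 K.

3820 K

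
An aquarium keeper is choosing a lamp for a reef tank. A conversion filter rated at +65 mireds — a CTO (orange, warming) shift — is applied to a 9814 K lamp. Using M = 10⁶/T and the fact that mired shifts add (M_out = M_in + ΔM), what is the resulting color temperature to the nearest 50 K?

M_in = 10⁶/9814 = 101.90 mireds.
M_out = 101.90 + (+65) = 166.90 mireds.
T_out = 10⁶/166.90 = 5991.8 K → 6000 K.

6000 K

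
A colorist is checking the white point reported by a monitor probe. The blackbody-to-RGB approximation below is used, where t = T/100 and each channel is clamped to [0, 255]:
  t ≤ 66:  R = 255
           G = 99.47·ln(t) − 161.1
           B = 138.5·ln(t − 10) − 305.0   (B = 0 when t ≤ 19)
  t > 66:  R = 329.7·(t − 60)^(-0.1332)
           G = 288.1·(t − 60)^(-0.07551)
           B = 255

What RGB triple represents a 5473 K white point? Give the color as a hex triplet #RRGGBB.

t = 5473/100 = 54.73; the t ≤ 66 branch applies.
R = 255 by definition for t ≤ 66.
G = 99.47·ln 54.73 − 161.1 = 99.47·4.0024 − 161.1 = 237.020.
B = 138.5·ln(54.73 − 10) − 305.0 = 138.5·ln 44.73 − 305.0 = 138.5·3.8006 − 305.0 = 221.389.
Rounded: (255, 237, 221).
In hex: #FFEDDD.

#FFEDDD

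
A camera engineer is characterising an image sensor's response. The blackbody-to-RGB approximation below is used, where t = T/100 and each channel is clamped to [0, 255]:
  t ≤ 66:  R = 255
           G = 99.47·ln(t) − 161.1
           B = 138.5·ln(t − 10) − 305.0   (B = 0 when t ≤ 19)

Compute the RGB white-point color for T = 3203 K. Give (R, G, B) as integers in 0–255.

(255, 184, 123)

t = 3203/100 = 32.03; the t ≤ 66 branch applies.
R = 255 by definition for t ≤ 66.
G = 99.47·ln 32.03 − 161.1 = 99.47·3.4667 − 161.1 = 183.730.
B = 138.5·ln(32.03 − 10) − 305.0 = 138.5·ln 22.03 − 305.0 = 138.5·3.0924 − 305.0 = 123.298.
Rounded: (255, 184, 123).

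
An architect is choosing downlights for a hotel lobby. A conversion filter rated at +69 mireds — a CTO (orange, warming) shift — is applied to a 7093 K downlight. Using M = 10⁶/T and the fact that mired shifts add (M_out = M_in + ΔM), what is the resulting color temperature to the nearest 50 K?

M_in = 10⁶/7093 = 140.98 mireds.
M_out = 140.98 + (+69) = 209.98 mireds.
T_out = 10⁶/209.98 = 4762.3 K → 4750 K.

4750 K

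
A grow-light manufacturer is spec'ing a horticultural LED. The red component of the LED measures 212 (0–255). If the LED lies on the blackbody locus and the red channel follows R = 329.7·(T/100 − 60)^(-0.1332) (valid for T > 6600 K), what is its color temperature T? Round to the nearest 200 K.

8800 K

(t − 60)^(-0.1332) = 212/329.7 = 0.64301.
t − 60 = 0.64301^(1/-0.1332) = 0.64301^(-7.508) = 27.530, so t = 87.530.
T = 100·t = 8753 K → 8800 K to the nearest 200 K.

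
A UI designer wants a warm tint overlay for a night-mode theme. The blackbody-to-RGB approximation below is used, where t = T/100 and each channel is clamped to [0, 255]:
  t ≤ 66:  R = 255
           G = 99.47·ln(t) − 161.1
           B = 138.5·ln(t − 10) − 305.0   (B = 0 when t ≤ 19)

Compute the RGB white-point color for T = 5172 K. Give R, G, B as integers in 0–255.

t = 5172/100 = 51.72; the t ≤ 66 branch applies.
R = 255 by definition for t ≤ 66.
G = 99.47·ln 51.72 − 161.1 = 99.47·3.9458 − 161.1 = 231.393.
B = 138.5·ln(51.72 − 10) − 305.0 = 138.5·ln 41.72 − 305.0 = 138.5·3.7310 − 305.0 = 211.741.
Rounded: (255, 231, 212).

R=255, G=231, B=212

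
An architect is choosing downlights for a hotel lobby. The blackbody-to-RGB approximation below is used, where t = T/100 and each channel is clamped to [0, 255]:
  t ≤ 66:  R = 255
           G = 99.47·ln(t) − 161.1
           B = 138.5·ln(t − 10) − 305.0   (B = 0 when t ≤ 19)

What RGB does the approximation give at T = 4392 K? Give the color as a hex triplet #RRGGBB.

#FFD7B7

t = 4392/100 = 43.92; the t ≤ 66 branch applies.
R = 255 by definition for t ≤ 66.
G = 99.47·ln 43.92 − 161.1 = 99.47·3.7824 − 161.1 = 215.132.
B = 138.5·ln(43.92 − 10) − 305.0 = 138.5·ln 33.92 − 305.0 = 138.5·3.5240 − 305.0 = 183.075.
Rounded: (255, 215, 183).
In hex: #FFD7B7.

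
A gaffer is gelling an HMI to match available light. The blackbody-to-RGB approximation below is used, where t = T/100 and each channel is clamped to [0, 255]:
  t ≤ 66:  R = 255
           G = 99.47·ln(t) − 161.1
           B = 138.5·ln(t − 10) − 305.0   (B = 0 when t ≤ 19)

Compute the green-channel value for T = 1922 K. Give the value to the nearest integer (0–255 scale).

133

t = 1922/100 = 19.22; the t ≤ 66 branch applies.
G = 99.47·ln 19.22 − 161.1 = 99.47·2.9560 − 161.1 = 132.928.
Rounded: 133.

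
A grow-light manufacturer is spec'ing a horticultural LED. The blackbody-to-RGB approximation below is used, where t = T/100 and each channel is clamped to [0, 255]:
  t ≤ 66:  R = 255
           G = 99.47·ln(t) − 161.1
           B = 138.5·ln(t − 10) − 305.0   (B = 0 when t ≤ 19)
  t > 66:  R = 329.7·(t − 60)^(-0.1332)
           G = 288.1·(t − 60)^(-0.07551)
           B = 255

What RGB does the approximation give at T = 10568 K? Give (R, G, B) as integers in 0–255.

t = 10568/100 = 105.68; the t > 66 branch applies.
R = 329.7·(105.68 − 60)^(-0.1332) = 329.7·45.68^(-0.1332) = 329.7·0.60107 = 198.173.
G = 288.1·(105.68 − 60)^(-0.07551) = 288.1·45.68^(-0.07551) = 288.1·0.74933 = 215.882.
B = 255 by definition for t > 66.
Rounded: (198, 216, 255).

(198, 216, 255)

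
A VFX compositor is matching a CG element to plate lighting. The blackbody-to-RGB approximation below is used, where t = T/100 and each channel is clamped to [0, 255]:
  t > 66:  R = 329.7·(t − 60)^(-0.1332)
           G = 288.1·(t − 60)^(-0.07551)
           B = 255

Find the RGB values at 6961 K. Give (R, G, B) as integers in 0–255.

(244, 243, 255)

t = 6961/100 = 69.61; the t > 66 branch applies.
R = 329.7·(69.61 − 60)^(-0.1332) = 329.7·9.61^(-0.1332) = 329.7·0.73978 = 243.905.
G = 288.1·(69.61 − 60)^(-0.07551) = 288.1·9.61^(-0.07551) = 288.1·0.84294 = 242.850.
B = 255 by definition for t > 66.
Rounded: (244, 243, 255).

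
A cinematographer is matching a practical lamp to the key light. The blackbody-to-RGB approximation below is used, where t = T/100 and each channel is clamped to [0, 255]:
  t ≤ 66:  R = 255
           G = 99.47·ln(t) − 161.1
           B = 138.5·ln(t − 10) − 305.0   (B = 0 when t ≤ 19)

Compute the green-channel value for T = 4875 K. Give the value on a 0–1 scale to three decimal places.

0.884

t = 4875/100 = 48.75; the t ≤ 66 branch applies.
G = 99.47·ln 48.75 − 161.1 = 99.47·3.8867 − 161.1 = 225.511.
On a 0–1 scale: 225.511/255 = 0.8844 → 0.884.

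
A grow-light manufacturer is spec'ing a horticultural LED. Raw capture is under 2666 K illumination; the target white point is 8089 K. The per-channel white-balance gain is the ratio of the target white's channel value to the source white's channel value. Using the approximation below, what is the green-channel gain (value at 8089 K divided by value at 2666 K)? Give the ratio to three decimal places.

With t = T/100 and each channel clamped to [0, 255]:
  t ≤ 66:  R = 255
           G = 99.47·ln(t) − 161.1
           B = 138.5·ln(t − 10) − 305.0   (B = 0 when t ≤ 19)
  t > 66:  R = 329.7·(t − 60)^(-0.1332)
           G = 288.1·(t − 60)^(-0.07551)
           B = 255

At 2666 K (t = 26.66):
  G = 99.47·ln 26.66 − 161.1 = 99.47·3.2832 − 161.1 = 165.476.
At 8089 K (t = 80.89):
  G = 288.1·(80.89 − 60)^(-0.07551) = 288.1·20.89^(-0.07551) = 288.1·0.79493 = 229.021.
Gain = 229.021 / 165.476 = 1.3840 → 1.384.

1.384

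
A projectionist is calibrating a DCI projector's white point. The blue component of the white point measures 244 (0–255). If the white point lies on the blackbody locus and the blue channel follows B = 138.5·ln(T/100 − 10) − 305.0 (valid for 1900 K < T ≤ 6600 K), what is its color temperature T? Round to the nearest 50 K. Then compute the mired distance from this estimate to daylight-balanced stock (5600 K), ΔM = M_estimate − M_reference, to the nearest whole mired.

ln(t − 10) = (244 + 305.0) / 138.5 = 3.9639.
t − 10 = e^3.9639 = 52.662, so t = 62.662.
T = 100·t = 6266 K → 6250 K to the nearest 50 K.
M_estimate = 10⁶/6250 = 160.00; M_reference = 10⁶/5600 = 178.57.
ΔM = 160.00 − 178.57 = -18.57 → -19 mireds.

-19 mireds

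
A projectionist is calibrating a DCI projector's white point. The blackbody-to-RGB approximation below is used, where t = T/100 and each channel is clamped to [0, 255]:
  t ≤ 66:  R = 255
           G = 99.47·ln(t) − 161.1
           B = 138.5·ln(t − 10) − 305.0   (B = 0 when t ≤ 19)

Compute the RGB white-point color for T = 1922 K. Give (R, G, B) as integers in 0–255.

(255, 133, 3)

t = 1922/100 = 19.22; the t ≤ 66 branch applies.
R = 255 by definition for t ≤ 66.
G = 99.47·ln 19.22 − 161.1 = 99.47·2.9560 − 161.1 = 132.928.
B = 138.5·ln(19.22 − 10) − 305.0 = 138.5·ln 9.22 − 305.0 = 138.5·2.2214 − 305.0 = 2.660.
Rounded: (255, 133, 3).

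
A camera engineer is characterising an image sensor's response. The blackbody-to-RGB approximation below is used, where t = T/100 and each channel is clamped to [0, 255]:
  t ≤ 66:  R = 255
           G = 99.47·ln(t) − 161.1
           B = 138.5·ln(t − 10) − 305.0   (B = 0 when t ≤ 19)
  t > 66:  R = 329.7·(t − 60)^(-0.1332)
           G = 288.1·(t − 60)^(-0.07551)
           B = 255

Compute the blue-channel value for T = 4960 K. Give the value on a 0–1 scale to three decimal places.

0.802

t = 4960/100 = 49.6; the t ≤ 66 branch applies.
B = 138.5·ln(49.6 − 10) − 305.0 = 138.5·ln 39.6 − 305.0 = 138.5·3.6788 − 305.0 = 204.518.
On a 0–1 scale: 204.518/255 = 0.8020 → 0.802.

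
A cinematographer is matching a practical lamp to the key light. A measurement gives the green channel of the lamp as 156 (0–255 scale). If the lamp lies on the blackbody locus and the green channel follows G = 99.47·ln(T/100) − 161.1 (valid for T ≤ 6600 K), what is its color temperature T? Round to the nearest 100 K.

2400 K

ln t = (156 + 161.1) / 99.47 = 3.1879.
t = e^3.1879 = 24.237.
T = 100·t = 2424 K → 2400 K to the nearest 100 K.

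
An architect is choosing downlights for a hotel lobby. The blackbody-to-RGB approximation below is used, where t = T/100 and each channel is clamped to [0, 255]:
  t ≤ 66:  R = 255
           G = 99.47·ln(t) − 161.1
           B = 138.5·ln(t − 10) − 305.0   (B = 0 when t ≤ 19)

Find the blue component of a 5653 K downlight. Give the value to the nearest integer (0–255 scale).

t = 5653/100 = 56.53; the t ≤ 66 branch applies.
B = 138.5·ln(56.53 − 10) − 305.0 = 138.5·ln 46.53 − 305.0 = 138.5·3.8401 − 305.0 = 226.853.
Rounded: 227.

227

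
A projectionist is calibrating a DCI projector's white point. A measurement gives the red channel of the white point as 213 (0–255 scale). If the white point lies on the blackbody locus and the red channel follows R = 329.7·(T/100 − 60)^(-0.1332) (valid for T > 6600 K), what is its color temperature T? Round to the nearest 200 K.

(t − 60)^(-0.1332) = 213/329.7 = 0.64604.
t − 60 = 0.64604^(1/-0.1332) = 0.64604^(-7.508) = 26.575, so t = 86.575.
T = 100·t = 8657 K → 8600 K to the nearest 200 K.

8600 K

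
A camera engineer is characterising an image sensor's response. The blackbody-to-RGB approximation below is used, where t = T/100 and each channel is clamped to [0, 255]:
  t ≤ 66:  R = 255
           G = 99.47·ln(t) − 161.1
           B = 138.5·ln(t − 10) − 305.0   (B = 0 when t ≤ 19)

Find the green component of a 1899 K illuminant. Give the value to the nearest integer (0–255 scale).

132

t = 1899/100 = 18.99; the t ≤ 66 branch applies.
G = 99.47·ln 18.99 − 161.1 = 99.47·2.9439 − 161.1 = 131.731.
Rounded: 132.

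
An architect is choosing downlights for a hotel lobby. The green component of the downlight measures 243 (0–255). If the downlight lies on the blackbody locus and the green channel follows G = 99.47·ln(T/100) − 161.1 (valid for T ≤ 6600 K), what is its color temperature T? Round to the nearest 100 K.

ln t = (243 + 161.1) / 99.47 = 4.0625.
t = e^4.0625 = 58.121.
T = 100·t = 5812 K → 5800 K to the nearest 100 K.

5800 K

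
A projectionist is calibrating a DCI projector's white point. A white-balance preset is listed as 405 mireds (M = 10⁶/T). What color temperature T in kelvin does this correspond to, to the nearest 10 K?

T = 10⁶ / 405 = 2469.14 K → 2470 K.

2470 K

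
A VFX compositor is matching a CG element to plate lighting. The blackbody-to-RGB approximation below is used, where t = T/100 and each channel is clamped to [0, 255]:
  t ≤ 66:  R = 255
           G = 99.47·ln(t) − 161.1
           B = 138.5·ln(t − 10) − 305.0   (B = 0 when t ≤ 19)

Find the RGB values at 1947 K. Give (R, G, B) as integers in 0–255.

(255, 134, 6)

t = 1947/100 = 19.47; the t ≤ 66 branch applies.
R = 255 by definition for t ≤ 66.
G = 99.47·ln 19.47 − 161.1 = 99.47·2.9689 − 161.1 = 134.214.
B = 138.5·ln(19.47 − 10) − 305.0 = 138.5·ln 9.47 − 305.0 = 138.5·2.2481 − 305.0 = 6.366.
Rounded: (255, 134, 6).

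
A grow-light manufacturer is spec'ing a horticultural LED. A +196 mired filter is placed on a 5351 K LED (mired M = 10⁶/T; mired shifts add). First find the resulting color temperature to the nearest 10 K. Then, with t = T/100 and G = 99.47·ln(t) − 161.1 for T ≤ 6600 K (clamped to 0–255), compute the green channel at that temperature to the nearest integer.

M_in = 10⁶/5351 = 186.88; M_out = 186.88 + (+196) = 382.88.
T_out = 10⁶/382.88 = 2611.8 K → 2610 K; t = 26.1.
G = 99.47·ln 26.1 − 161.1 = 99.47·3.2619 − 161.1 = 163.365.
Rounded: 163.

163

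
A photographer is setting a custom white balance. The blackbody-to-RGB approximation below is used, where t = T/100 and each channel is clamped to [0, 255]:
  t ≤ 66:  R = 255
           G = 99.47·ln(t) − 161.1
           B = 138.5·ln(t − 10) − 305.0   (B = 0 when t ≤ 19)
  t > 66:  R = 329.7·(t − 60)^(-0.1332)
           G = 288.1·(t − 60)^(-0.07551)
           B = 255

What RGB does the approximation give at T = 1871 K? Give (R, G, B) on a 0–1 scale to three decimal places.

t = 1871/100 = 18.71; the t ≤ 66 branch applies.
R = 255 by definition for t ≤ 66.
G = 99.47·ln 18.71 − 161.1 = 99.47·2.9291 − 161.1 = 130.253.
t = 18.71 ≤ 19, so B = 0.
Dividing each by 255: (1.0000, 0.5108, 0.0000) → (1.000, 0.511, 0.000).

(1.000, 0.511, 0.000)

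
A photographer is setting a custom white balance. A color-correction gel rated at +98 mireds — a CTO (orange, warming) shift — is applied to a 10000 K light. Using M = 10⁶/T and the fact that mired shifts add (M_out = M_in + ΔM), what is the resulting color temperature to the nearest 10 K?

M_in = 10⁶/10000 = 100.00 mireds.
M_out = 100.00 + (+98) = 198.00 mireds.
T_out = 10⁶/198.00 = 5050.5 K → 5050 K.

5050 K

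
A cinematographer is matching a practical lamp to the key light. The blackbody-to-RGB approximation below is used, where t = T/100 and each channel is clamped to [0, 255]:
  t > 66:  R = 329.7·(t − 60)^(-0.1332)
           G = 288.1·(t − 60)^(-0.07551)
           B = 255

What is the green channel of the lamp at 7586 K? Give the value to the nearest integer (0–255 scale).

t = 7586/100 = 75.86; the t > 66 branch applies.
G = 288.1·(75.86 − 60)^(-0.07551) = 288.1·15.86^(-0.07551) = 288.1·0.81164 = 233.834.
Rounded: 234.

234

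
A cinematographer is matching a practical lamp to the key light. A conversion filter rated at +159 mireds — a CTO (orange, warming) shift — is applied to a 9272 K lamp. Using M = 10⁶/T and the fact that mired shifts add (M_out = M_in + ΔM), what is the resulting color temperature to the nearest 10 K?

3750 K

M_in = 10⁶/9272 = 107.85 mireds.
M_out = 107.85 + (+159) = 266.85 mireds.
T_out = 10⁶/266.85 = 3747.4 K → 3750 K.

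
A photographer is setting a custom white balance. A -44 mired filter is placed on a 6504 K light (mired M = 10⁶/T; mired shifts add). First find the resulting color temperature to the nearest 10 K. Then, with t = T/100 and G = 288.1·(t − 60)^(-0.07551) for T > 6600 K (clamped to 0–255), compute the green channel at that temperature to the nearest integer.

222

M_in = 10⁶/6504 = 153.75; M_out = 153.75 + (-44) = 109.75.
T_out = 10⁶/109.75 = 9111.5 K → 9110 K; t = 91.1.
G = 288.1·(91.1 − 60)^(-0.07551) = 288.1·31.1^(-0.07551) = 288.1·0.77140 = 222.241.
Rounded: 222.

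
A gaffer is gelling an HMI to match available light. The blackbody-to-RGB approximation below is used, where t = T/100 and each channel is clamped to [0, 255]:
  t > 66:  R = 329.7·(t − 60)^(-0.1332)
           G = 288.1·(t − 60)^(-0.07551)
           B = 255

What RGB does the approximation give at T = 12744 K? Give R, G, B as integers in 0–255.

t = 12744/100 = 127.44; the t > 66 branch applies.
R = 329.7·(127.44 − 60)^(-0.1332) = 329.7·67.44^(-0.1332) = 329.7·0.57067 = 188.151.
G = 288.1·(127.44 − 60)^(-0.07551) = 288.1·67.44^(-0.07551) = 288.1·0.72761 = 209.624.
B = 255 by definition for t > 66.
Rounded: (188, 210, 255).

R=188, G=210, B=255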